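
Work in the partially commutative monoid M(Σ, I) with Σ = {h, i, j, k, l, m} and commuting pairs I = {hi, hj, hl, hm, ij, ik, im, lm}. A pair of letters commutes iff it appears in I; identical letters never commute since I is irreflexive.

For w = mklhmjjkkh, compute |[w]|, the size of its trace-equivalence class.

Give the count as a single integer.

0(m) covers ∅
1(k) covers 0:m
2(l) covers 1:k
3(h) covers 1:k
4(m) covers 1:k
5(j) covers 2:l, 4:m
6(j) covers 5:j
7(k) covers 3:h, 6:j
8(k) covers 7:k
9(h) covers 8:k
floor of heap: 0:m
completions by unplaced set U, small U first (add the entries for U minus each lowest piece of U):
  |U|=1: {9}:1
  |U|=2: {8,9}:1
  |U|=3: {7,8,9}:1
  |U|=4: {3,7,8,9}:1  {6,7,8,9}:1
  |U|=5: {3,6,7,8,9}:2  {5,6,7,8,9}:1
  |U|=6: {2,5,6,7,8,9}:1  {3,5,6,7,8,9}:3  {4,5,6,7,8,9}:1
  |U|=7: {2,3,5,6,7,8,9}:4  {2,4,5,6,7,8,9}:2  {3,4,5,6,7,8,9}:4
  |U|=8: {2,3,4,5,6,7,8,9}:10
  start at 0(m): 10

10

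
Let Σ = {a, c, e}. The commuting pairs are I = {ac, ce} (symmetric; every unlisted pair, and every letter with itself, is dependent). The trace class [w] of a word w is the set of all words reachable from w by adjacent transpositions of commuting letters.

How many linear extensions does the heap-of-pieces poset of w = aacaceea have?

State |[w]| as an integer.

#0=a has no predecessor
#1=a depends on [0:a]
#2=c has no predecessor
#3=a depends on [1:a]
#4=c depends on [2:c]
#5=e depends on [3:a]
#6=e depends on [5:e]
#7=a depends on [6:e]
sources: [0:a, 2:c]
N(rest) = Σ N(rest − s) over sources s of rest; N(one piece) = 1:
  size 1 → [4]=1  [7]=1
  size 2 → [2,4]=1  [4,7]=2  [6,7]=1
  size 3 → [2,4,7]=3  [4,6,7]=3  [5,6,7]=1
  size 4 → [2,4,6,7]=6  [3,5,6,7]=1  [4,5,6,7]=4
  size 5 → [1,3,5,6,7]=1  [2,4,5,6,7]=10  [3,4,5,6,7]=5
  size 6 → [0,1,3,5,6,7]=1  [1,3,4,5,6,7]=6  [2,3,4,5,6,7]=15
  first=0(a) contributes 21
  first=2(c) contributes 7
|[w]| = 28

28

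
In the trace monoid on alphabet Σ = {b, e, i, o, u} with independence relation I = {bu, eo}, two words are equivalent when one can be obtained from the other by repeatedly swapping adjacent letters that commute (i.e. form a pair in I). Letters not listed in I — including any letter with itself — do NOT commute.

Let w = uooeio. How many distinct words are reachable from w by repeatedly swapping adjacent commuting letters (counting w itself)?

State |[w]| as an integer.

3

0(u) covers ∅
1(o) covers 0:u
2(o) covers 1:o
3(e) covers 0:u
4(i) covers 2:o, 3:e
5(o) covers 4:i
floor of heap: 0:u
completions by unplaced set U, small U first (add the entries for U minus each lowest piece of U):
  |U|=1: {5}:1
  |U|=2: {4,5}:1
  |U|=3: {2,4,5}:1  {3,4,5}:1
  |U|=4: {1,2,4,5}:1  {2,3,4,5}:2
  start at 0(u): 3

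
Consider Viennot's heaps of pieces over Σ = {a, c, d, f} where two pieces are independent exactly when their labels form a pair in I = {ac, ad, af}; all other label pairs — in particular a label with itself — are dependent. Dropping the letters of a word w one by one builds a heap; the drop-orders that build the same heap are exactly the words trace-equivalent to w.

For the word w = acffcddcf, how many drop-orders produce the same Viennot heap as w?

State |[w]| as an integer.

#0=a has no predecessor
#1=c has no predecessor
#2=f depends on [1:c]
#3=f depends on [2:f]
#4=c depends on [3:f]
#5=d depends on [4:c]
#6=d depends on [5:d]
#7=c depends on [6:d]
#8=f depends on [7:c]
sources: [0:a, 1:c]
N(rest) = Σ N(rest − s) over sources s of rest; N(one piece) = 1:
  size 1 → [0]=1  [8]=1
  size 2 → [0,8]=2  [7,8]=1
  size 3 → [0,7,8]=3  [6,7,8]=1
  size 4 → [0,6,7,8]=4  [5,6,7,8]=1
  size 5 → [0,5,6,7,8]=5  [4,5,6,7,8]=1
  size 6 → [0,4,5,6,7,8]=6  [3,4,5,6,7,8]=1
  size 7 → [0,3,4,5,6,7,8]=7  [2,3,4,5,6,7,8]=1
  first=0(a) contributes 1
  first=1(c) contributes 8
|[w]| = 9

9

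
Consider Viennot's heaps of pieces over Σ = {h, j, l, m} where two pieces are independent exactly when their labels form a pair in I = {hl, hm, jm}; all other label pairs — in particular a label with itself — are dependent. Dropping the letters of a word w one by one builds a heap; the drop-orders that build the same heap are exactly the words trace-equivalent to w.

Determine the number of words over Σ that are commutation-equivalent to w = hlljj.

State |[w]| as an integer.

#0=h has no predecessor
#1=l has no predecessor
#2=l depends on [1:l]
#3=j depends on [0:h, 2:l]
#4=j depends on [3:j]
sources: [0:h, 1:l]
N(rest) = Σ N(rest − s) over sources s of rest; N(one piece) = 1:
  size 1 → [4]=1
  size 2 → [3,4]=1
  size 3 → [0,3,4]=1  [2,3,4]=1
  first=0(h) contributes 1
  first=1(l) contributes 2
|[w]| = 3

3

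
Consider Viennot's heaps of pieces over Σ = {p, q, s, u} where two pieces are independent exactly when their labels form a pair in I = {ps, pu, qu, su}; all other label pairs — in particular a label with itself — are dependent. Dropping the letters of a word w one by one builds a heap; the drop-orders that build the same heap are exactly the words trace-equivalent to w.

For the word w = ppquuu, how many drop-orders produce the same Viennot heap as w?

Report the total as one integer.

piece 0:p — minimal
piece 1:p rests on {0:p}
piece 2:q rests on {1:p}
piece 3:u — minimal
piece 4:u rests on {3:u}
piece 5:u rests on {4:u}
minimal pieces: {0:p, 3:u}
ways to finish when only these pieces remain (= sum over removing one remaining piece with nothing left below it):
  1 left: {2}→1  {5}→1
  2 left: {1,2}→1  {2,5}→2  {4,5}→1
  3 left: {0,1,2}→1  {1,2,5}→3  {2,4,5}→3  {3,4,5}→1
  4 left: {0,1,2,5}→4  {1,2,4,5}→6  {2,3,4,5}→4
  placing 0:p first → 10 extensions
  placing 3:u first → 10 extensions
total linear extensions = 20

20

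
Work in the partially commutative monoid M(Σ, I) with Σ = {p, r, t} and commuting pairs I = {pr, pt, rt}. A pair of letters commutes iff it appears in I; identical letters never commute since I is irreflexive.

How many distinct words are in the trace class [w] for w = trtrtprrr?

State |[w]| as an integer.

drop 0:t onto floor
drop 1:r onto floor
drop 2:t onto {0:t}
drop 3:r onto {1:r}
drop 4:t onto {2:t}
drop 5:p onto floor
drop 6:r onto {3:r}
drop 7:r onto {6:r}
drop 8:r onto {7:r}
ground layer = {0:t, 1:r, 5:p}
drop-orders for the pieces not yet dropped (sum over which currently-grounded one goes next):
  1 to go: {4} 1  {5} 1  {8} 1
  2 to go: {2,4} 1  {4,5} 2  {4,8} 2  {5,8} 2  {7,8} 1
  3 to go: {0,2,4} 1  {2,4,5} 3  {2,4,8} 3  {4,5,8} 6  {4,7,8} 3  {5,7,8} 3  {6,7,8} 1
  4 to go: {0,2,4,5} 4  {0,2,4,8} 4  {2,4,5,8} 12  {2,4,7,8} 6  {3,6,7,8} 1  {4,5,7,8} 12  {4,6,7,8} 4  {5,6,7,8} 4
  5 to go: {0,2,4,5,8} 20  {0,2,4,7,8} 10  {1,3,6,7,8} 1  {2,4,5,7,8} 30  {2,4,6,7,8} 10  {3,4,6,7,8} 5  {3,5,6,7,8} 5  {4,5,6,7,8} 20
  6 to go: {0,2,4,5,7,8} 60  {0,2,4,6,7,8} 20  {1,3,4,6,7,8} 6  {1,3,5,6,7,8} 6  {2,3,4,6,7,8} 15  {2,4,5,6,7,8} 60  {3,4,5,6,7,8} 30
  7 to go: {0,2,3,4,6,7,8} 35  {0,2,4,5,6,7,8} 140  {1,2,3,4,6,7,8} 21  {1,3,4,5,6,7,8} 42  {2,3,4,5,6,7,8} 105
  if 0:t drops first: 168 orders
  if 1:r drops first: 280 orders
  if 5:p drops first: 56 orders
heap linearizations: 504

504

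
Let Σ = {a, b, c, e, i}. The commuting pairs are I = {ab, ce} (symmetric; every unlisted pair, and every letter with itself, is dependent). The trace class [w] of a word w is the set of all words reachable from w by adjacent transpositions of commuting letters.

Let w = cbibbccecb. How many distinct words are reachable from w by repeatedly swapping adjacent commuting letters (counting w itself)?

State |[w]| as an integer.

4

#0=c has no predecessor
#1=b depends on [0:c]
#2=i depends on [1:b]
#3=b depends on [2:i]
#4=b depends on [3:b]
#5=c depends on [4:b]
#6=c depends on [5:c]
#7=e depends on [4:b]
#8=c depends on [6:c]
#9=b depends on [7:e, 8:c]
sources: [0:c]
N(rest) = Σ N(rest − s) over sources s of rest; N(one piece) = 1:
  size 1 → [9]=1
  size 2 → [7,9]=1  [8,9]=1
  size 3 → [6,8,9]=1  [7,8,9]=2
  size 4 → [5,6,8,9]=1  [6,7,8,9]=3
  size 5 → [5,6,7,8,9]=4
  size 6 → [4,5,6,7,8,9]=4
  size 7 → [3,4,5,6,7,8,9]=4
  size 8 → [2,3,4,5,6,7,8,9]=4
  first=0(c) contributes 4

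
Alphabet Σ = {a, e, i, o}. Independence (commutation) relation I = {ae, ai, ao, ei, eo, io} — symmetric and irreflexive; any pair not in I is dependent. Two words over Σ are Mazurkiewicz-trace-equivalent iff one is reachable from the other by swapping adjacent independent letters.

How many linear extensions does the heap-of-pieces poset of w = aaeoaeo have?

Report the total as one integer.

0(a) covers ∅
1(a) covers 0:a
2(e) covers ∅
3(o) covers ∅
4(a) covers 1:a
5(e) covers 2:e
6(o) covers 3:o
floor of heap: 0:a, 2:e, 3:o
completions by unplaced set U, small U first (add the entries for U minus each lowest piece of U):
  |U|=1: {4}:1  {5}:1  {6}:1
  |U|=2: {1,4}:1  {2,5}:1  {3,6}:1  {4,5}:2  {4,6}:2  {5,6}:2
  |U|=3: {0,1,4}:1  {1,4,5}:3  {1,4,6}:3  {2,4,5}:3  {2,5,6}:3  {3,4,6}:3  {3,5,6}:3  {4,5,6}:6
  |U|=4: {0,1,4,5}:4  {0,1,4,6}:4  {1,2,4,5}:6  {1,3,4,6}:6  {1,4,5,6}:12  {2,3,5,6}:6  {2,4,5,6}:12  {3,4,5,6}:12
  |U|=5: {0,1,2,4,5}:10  {0,1,3,4,6}:10  {0,1,4,5,6}:20  {1,2,4,5,6}:30  {1,3,4,5,6}:30  {2,3,4,5,6}:30
  start at 0(a): 90
  start at 2(e): 60
  start at 3(o): 60
sum over floor = 210

210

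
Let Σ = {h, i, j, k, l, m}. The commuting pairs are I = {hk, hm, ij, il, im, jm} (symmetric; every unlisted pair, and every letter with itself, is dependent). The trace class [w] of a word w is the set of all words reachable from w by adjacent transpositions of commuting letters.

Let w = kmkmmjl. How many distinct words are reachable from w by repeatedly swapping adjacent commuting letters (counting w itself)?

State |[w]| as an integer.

3

0(k) covers ∅
1(m) covers 0:k
2(k) covers 1:m
3(m) covers 2:k
4(m) covers 3:m
5(j) covers 2:k
6(l) covers 4:m, 5:j
floor of heap: 0:k
completions by unplaced set U, small U first (add the entries for U minus each lowest piece of U):
  |U|=1: {6}:1
  |U|=2: {4,6}:1  {5,6}:1
  |U|=3: {3,4,6}:1  {4,5,6}:2
  |U|=4: {3,4,5,6}:3
  |U|=5: {2,3,4,5,6}:3
  start at 0(k): 3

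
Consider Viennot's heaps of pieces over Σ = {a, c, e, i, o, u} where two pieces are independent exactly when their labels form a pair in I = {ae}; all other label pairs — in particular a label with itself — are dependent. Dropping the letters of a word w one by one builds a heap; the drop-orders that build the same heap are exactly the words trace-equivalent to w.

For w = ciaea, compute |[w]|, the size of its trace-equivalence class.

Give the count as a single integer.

3

0(c) covers ∅
1(i) covers 0:c
2(a) covers 1:i
3(e) covers 1:i
4(a) covers 2:a
floor of heap: 0:c
completions by unplaced set U, small U first (add the entries for U minus each lowest piece of U):
  |U|=1: {3}:1  {4}:1
  |U|=2: {2,4}:1  {3,4}:2
  |U|=3: {2,3,4}:3
  start at 0(c): 3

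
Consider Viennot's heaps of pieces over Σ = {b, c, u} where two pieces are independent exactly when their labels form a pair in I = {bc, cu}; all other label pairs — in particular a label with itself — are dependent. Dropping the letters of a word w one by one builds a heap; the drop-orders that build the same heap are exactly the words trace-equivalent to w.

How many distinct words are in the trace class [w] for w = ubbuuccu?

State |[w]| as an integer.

piece 0:u — minimal
piece 1:b rests on {0:u}
piece 2:b rests on {1:b}
piece 3:u rests on {2:b}
piece 4:u rests on {3:u}
piece 5:c — minimal
piece 6:c rests on {5:c}
piece 7:u rests on {4:u}
minimal pieces: {0:u, 5:c}
ways to finish when only these pieces remain (= sum over removing one remaining piece with nothing left below it):
  1 left: {6}→1  {7}→1
  2 left: {4,7}→1  {5,6}→1  {6,7}→2
  3 left: {3,4,7}→1  {4,6,7}→3  {5,6,7}→3
  4 left: {2,3,4,7}→1  {3,4,6,7}→4  {4,5,6,7}→6
  5 left: {1,2,3,4,7}→1  {2,3,4,6,7}→5  {3,4,5,6,7}→10
  6 left: {0,1,2,3,4,7}→1  {1,2,3,4,6,7}→6  {2,3,4,5,6,7}→15
  placing 0:u first → 21 extensions
  placing 5:c first → 7 extensions
total linear extensions = 28

28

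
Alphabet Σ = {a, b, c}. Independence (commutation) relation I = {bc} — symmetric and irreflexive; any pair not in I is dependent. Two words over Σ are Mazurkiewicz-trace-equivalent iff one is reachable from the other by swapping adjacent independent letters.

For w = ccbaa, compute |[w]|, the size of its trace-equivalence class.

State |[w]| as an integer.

3

#0=c has no predecessor
#1=c depends on [0:c]
#2=b has no predecessor
#3=a depends on [1:c, 2:b]
#4=a depends on [3:a]
sources: [0:c, 2:b]
N(rest) = Σ N(rest − s) over sources s of rest; N(one piece) = 1:
  size 1 → [4]=1
  size 2 → [3,4]=1
  size 3 → [1,3,4]=1  [2,3,4]=1
  first=0(c) contributes 2
  first=2(b) contributes 1
|[w]| = 3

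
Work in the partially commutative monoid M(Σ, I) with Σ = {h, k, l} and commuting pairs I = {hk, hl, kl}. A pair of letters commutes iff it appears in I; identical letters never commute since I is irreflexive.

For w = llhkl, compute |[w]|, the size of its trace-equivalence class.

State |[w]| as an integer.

0(l) covers ∅
1(l) covers 0:l
2(h) covers ∅
3(k) covers ∅
4(l) covers 1:l
floor of heap: 0:l, 2:h, 3:k
completions by unplaced set U, small U first (add the entries for U minus each lowest piece of U):
  |U|=1: {2}:1  {3}:1  {4}:1
  |U|=2: {1,4}:1  {2,3}:2  {2,4}:2  {3,4}:2
  |U|=3: {0,1,4}:1  {1,2,4}:3  {1,3,4}:3  {2,3,4}:6
  start at 0(l): 12
  start at 2(h): 4
  start at 3(k): 4
sum over floor = 20

20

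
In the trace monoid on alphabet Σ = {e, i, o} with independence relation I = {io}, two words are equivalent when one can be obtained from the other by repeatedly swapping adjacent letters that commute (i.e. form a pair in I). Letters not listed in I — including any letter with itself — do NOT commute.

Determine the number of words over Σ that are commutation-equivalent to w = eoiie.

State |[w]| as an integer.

piece 0:e — minimal
piece 1:o rests on {0:e}
piece 2:i rests on {0:e}
piece 3:i rests on {2:i}
piece 4:e rests on {1:o, 3:i}
minimal pieces: {0:e}
ways to finish when only these pieces remain (= sum over removing one remaining piece with nothing left below it):
  1 left: {4}→1
  2 left: {1,4}→1  {3,4}→1
  3 left: {1,3,4}→2  {2,3,4}→1
  placing 0:e first → 3 extensions

3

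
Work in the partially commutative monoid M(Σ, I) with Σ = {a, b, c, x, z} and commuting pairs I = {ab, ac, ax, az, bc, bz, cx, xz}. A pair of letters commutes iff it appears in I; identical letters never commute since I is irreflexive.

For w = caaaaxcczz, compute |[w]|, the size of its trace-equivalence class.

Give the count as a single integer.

0(c) covers ∅
1(a) covers ∅
2(a) covers 1:a
3(a) covers 2:a
4(a) covers 3:a
5(x) covers ∅
6(c) covers 0:c
7(c) covers 6:c
8(z) covers 7:c
9(z) covers 8:z
floor of heap: 0:c, 1:a, 5:x
completions by unplaced set U, small U first (add the entries for U minus each lowest piece of U):
  |U|=1: {4}:1  {5}:1  {9}:1
  |U|=2: {3,4}:1  {4,5}:2  {4,9}:2  {5,9}:2  {8,9}:1
  |U|=3: {2,3,4}:1  {3,4,5}:3  {3,4,9}:3  {4,5,9}:6  {4,8,9}:3  {5,8,9}:3  {7,8,9}:1
  |U|=4: {1,2,3,4}:1  {2,3,4,5}:4  {2,3,4,9}:4  {3,4,5,9}:12  {3,4,8,9}:6  {4,5,8,9}:12  {4,7,8,9}:4  {5,7,8,9}:4  {6,7,8,9}:1
  |U|=5: {0,6,7,8,9}:1  {1,2,3,4,5}:5  {1,2,3,4,9}:5  {2,3,4,5,9}:20  {2,3,4,8,9}:10  {3,4,5,8,9}:30  {3,4,7,8,9}:10  {4,5,7,8,9}:20  {4,6,7,8,9}:5  {5,6,7,8,9}:5
  |U|=6: {0,4,6,7,8,9}:6  {0,5,6,7,8,9}:6  {1,2,3,4,5,9}:30  {1,2,3,4,8,9}:15  {2,3,4,5,8,9}:60  {2,3,4,7,8,9}:20  {3,4,5,7,8,9}:60  {3,4,6,7,8,9}:15  {4,5,6,7,8,9}:30
  |U|=7: {0,3,4,6,7,8,9}:21  {0,4,5,6,7,8,9}:42  {1,2,3,4,5,8,9}:105  {1,2,3,4,7,8,9}:35  {2,3,4,5,7,8,9}:140  {2,3,4,6,7,8,9}:35  {3,4,5,6,7,8,9}:105
  |U|=8: {0,2,3,4,6,7,8,9}:56  {0,3,4,5,6,7,8,9}:168  {1,2,3,4,5,7,8,9}:280  {1,2,3,4,6,7,8,9}:70  {2,3,4,5,6,7,8,9}:280
  start at 0(c): 630
  start at 1(a): 504
  start at 5(x): 126
sum over floor = 1260

1260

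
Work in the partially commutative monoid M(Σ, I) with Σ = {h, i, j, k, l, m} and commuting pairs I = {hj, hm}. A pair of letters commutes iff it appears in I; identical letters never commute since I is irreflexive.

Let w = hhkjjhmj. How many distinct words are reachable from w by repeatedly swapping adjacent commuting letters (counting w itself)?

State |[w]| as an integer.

5

drop 0:h onto floor
drop 1:h onto {0:h}
drop 2:k onto {1:h}
drop 3:j onto {2:k}
drop 4:j onto {3:j}
drop 5:h onto {2:k}
drop 6:m onto {4:j}
drop 7:j onto {6:m}
ground layer = {0:h}
drop-orders for the pieces not yet dropped (sum over which currently-grounded one goes next):
  1 to go: {5} 1  {7} 1
  2 to go: {5,7} 2  {6,7} 1
  3 to go: {4,6,7} 1  {5,6,7} 3
  4 to go: {3,4,6,7} 1  {4,5,6,7} 4
  5 to go: {3,4,5,6,7} 5
  6 to go: {2,3,4,5,6,7} 5
  if 0:h drops first: 5 orders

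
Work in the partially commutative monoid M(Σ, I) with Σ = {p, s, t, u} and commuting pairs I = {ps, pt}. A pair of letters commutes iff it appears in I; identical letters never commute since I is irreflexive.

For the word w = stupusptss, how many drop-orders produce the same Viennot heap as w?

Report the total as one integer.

drop 0:s onto floor
drop 1:t onto {0:s}
drop 2:u onto {1:t}
drop 3:p onto {2:u}
drop 4:u onto {3:p}
drop 5:s onto {4:u}
drop 6:p onto {4:u}
drop 7:t onto {5:s}
drop 8:s onto {7:t}
drop 9:s onto {8:s}
ground layer = {0:s}
drop-orders for the pieces not yet dropped (sum over which currently-grounded one goes next):
  1 to go: {6} 1  {9} 1
  2 to go: {6,9} 2  {8,9} 1
  3 to go: {6,8,9} 3  {7,8,9} 1
  4 to go: {5,7,8,9} 1  {6,7,8,9} 4
  5 to go: {5,6,7,8,9} 5
  6 to go: {4,5,6,7,8,9} 5
  7 to go: {3,4,5,6,7,8,9} 5
  8 to go: {2,3,4,5,6,7,8,9} 5
  if 0:s drops first: 5 orders

5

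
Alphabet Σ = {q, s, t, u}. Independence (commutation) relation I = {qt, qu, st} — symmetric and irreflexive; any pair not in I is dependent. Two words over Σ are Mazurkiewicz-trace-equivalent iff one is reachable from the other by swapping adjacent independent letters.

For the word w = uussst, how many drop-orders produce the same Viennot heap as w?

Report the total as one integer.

drop 0:u onto floor
drop 1:u onto {0:u}
drop 2:s onto {1:u}
drop 3:s onto {2:s}
drop 4:s onto {3:s}
drop 5:t onto {1:u}
ground layer = {0:u}
drop-orders for the pieces not yet dropped (sum over which currently-grounded one goes next):
  1 to go: {4} 1  {5} 1
  2 to go: {3,4} 1  {4,5} 2
  3 to go: {2,3,4} 1  {3,4,5} 3
  4 to go: {2,3,4,5} 4
  if 0:u drops first: 4 orders

4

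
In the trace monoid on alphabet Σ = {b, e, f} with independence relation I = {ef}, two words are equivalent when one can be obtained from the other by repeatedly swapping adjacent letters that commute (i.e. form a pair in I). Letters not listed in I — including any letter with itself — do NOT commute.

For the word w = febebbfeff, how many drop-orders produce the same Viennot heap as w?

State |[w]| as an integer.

piece 0:f — minimal
piece 1:e — minimal
piece 2:b rests on {0:f, 1:e}
piece 3:e rests on {2:b}
piece 4:b rests on {3:e}
piece 5:b rests on {4:b}
piece 6:f rests on {5:b}
piece 7:e rests on {5:b}
piece 8:f rests on {6:f}
piece 9:f rests on {8:f}
minimal pieces: {0:f, 1:e}
ways to finish when only these pieces remain (= sum over removing one remaining piece with nothing left below it):
  1 left: {7}→1  {9}→1
  2 left: {7,9}→2  {8,9}→1
  3 left: {6,8,9}→1  {7,8,9}→3
  4 left: {6,7,8,9}→4
  5 left: {5,6,7,8,9}→4
  6 left: {4,5,6,7,8,9}→4
  7 left: {3,4,5,6,7,8,9}→4
  8 left: {2,3,4,5,6,7,8,9}→4
  placing 0:f first → 4 extensions
  placing 1:e first → 4 extensions
total linear extensions = 8

8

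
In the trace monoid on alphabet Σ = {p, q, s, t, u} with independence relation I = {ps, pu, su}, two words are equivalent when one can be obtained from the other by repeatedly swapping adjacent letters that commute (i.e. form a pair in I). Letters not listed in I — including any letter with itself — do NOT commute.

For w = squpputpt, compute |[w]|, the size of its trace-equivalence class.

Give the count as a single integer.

drop 0:s onto floor
drop 1:q onto {0:s}
drop 2:u onto {1:q}
drop 3:p onto {1:q}
drop 4:p onto {3:p}
drop 5:u onto {2:u}
drop 6:t onto {4:p, 5:u}
drop 7:p onto {6:t}
drop 8:t onto {7:p}
ground layer = {0:s}
drop-orders for the pieces not yet dropped (sum over which currently-grounded one goes next):
  1 to go: {8} 1
  2 to go: {7,8} 1
  3 to go: {6,7,8} 1
  4 to go: {4,6,7,8} 1  {5,6,7,8} 1
  5 to go: {2,5,6,7,8} 1  {3,4,6,7,8} 1  {4,5,6,7,8} 2
  6 to go: {2,4,5,6,7,8} 3  {3,4,5,6,7,8} 3
  7 to go: {2,3,4,5,6,7,8} 6
  if 0:s drops first: 6 orders

6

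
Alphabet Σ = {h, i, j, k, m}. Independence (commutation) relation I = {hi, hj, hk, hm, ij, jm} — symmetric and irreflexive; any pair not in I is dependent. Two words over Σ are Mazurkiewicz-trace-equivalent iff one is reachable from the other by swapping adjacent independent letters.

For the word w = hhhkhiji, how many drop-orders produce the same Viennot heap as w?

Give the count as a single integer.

#0=h has no predecessor
#1=h depends on [0:h]
#2=h depends on [1:h]
#3=k has no predecessor
#4=h depends on [2:h]
#5=i depends on [3:k]
#6=j depends on [3:k]
#7=i depends on [5:i]
sources: [0:h, 3:k]
N(rest) = Σ N(rest − s) over sources s of rest; N(one piece) = 1:
  size 1 → [4]=1  [6]=1  [7]=1
  size 2 → [2,4]=1  [4,6]=2  [4,7]=2  [5,7]=1  [6,7]=2
  size 3 → [1,2,4]=1  [2,4,6]=3  [2,4,7]=3  [4,5,7]=3  [4,6,7]=6  [5,6,7]=3
  size 4 → [0,1,2,4]=1  [1,2,4,6]=4  [1,2,4,7]=4  [2,4,5,7]=6  [2,4,6,7]=12  [3,5,6,7]=3  [4,5,6,7]=12
  size 5 → [0,1,2,4,6]=5  [0,1,2,4,7]=5  [1,2,4,5,7]=10  [1,2,4,6,7]=20  [2,4,5,6,7]=30  [3,4,5,6,7]=15
  size 6 → [0,1,2,4,5,7]=15  [0,1,2,4,6,7]=30  [1,2,4,5,6,7]=60  [2,3,4,5,6,7]=45
  first=0(h) contributes 105
  first=3(k) contributes 105
|[w]| = 210

210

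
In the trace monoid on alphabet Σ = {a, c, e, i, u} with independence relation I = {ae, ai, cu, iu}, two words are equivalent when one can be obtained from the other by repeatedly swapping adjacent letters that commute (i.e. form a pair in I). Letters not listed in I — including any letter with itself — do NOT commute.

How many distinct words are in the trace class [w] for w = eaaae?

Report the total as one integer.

#0=e has no predecessor
#1=a has no predecessor
#2=a depends on [1:a]
#3=a depends on [2:a]
#4=e depends on [0:e]
sources: [0:e, 1:a]
N(rest) = Σ N(rest − s) over sources s of rest; N(one piece) = 1:
  size 1 → [3]=1  [4]=1
  size 2 → [0,4]=1  [2,3]=1  [3,4]=2
  size 3 → [0,3,4]=3  [1,2,3]=1  [2,3,4]=3
  first=0(e) contributes 4
  first=1(a) contributes 6
|[w]| = 10

10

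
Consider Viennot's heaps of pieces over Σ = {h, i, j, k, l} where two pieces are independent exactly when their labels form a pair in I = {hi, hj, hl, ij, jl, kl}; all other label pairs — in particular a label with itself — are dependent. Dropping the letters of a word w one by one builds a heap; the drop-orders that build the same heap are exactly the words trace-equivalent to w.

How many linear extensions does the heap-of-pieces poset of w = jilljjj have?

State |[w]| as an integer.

35

piece 0:j — minimal
piece 1:i — minimal
piece 2:l rests on {1:i}
piece 3:l rests on {2:l}
piece 4:j rests on {0:j}
piece 5:j rests on {4:j}
piece 6:j rests on {5:j}
minimal pieces: {0:j, 1:i}
ways to finish when only these pieces remain (= sum over removing one remaining piece with nothing left below it):
  1 left: {3}→1  {6}→1
  2 left: {2,3}→1  {3,6}→2  {5,6}→1
  3 left: {1,2,3}→1  {2,3,6}→3  {3,5,6}→3  {4,5,6}→1
  4 left: {0,4,5,6}→1  {1,2,3,6}→4  {2,3,5,6}→6  {3,4,5,6}→4
  5 left: {0,3,4,5,6}→5  {1,2,3,5,6}→10  {2,3,4,5,6}→10
  placing 0:j first → 20 extensions
  placing 1:i first → 15 extensions
total linear extensions = 35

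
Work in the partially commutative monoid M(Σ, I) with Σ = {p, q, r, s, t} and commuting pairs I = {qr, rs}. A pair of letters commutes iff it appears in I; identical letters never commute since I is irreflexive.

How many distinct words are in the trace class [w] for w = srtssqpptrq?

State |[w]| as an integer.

4

0(s) covers ∅
1(r) covers ∅
2(t) covers 0:s, 1:r
3(s) covers 2:t
4(s) covers 3:s
5(q) covers 4:s
6(p) covers 5:q
7(p) covers 6:p
8(t) covers 7:p
9(r) covers 8:t
10(q) covers 8:t
floor of heap: 0:s, 1:r
completions by unplaced set U, small U first (add the entries for U minus each lowest piece of U):
  |U|=1: {9}:1  {10}:1
  |U|=2: {9,10}:2
  |U|=3: {8,9,10}:2
  |U|=4: {7,8,9,10}:2
  |U|=5: {6,7,8,9,10}:2
  |U|=6: {5,6,7,8,9,10}:2
  |U|=7: {4,5,6,7,8,9,10}:2
  |U|=8: {3,4,5,6,7,8,9,10}:2
  |U|=9: {2,3,4,5,6,7,8,9,10}:2
  start at 0(s): 2
  start at 1(r): 2
sum over floor = 4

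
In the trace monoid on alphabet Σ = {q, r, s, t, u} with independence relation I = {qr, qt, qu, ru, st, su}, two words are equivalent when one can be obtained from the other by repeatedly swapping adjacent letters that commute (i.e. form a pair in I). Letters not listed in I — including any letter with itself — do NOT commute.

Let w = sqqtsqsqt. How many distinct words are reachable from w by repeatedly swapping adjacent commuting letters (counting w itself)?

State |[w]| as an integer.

36

#0=s has no predecessor
#1=q depends on [0:s]
#2=q depends on [1:q]
#3=t has no predecessor
#4=s depends on [2:q]
#5=q depends on [4:s]
#6=s depends on [5:q]
#7=q depends on [6:s]
#8=t depends on [3:t]
sources: [0:s, 3:t]
N(rest) = Σ N(rest − s) over sources s of rest; N(one piece) = 1:
  size 1 → [7]=1  [8]=1
  size 2 → [3,8]=1  [6,7]=1  [7,8]=2
  size 3 → [3,7,8]=3  [5,6,7]=1  [6,7,8]=3
  size 4 → [3,6,7,8]=6  [4,5,6,7]=1  [5,6,7,8]=4
  size 5 → [2,4,5,6,7]=1  [3,5,6,7,8]=10  [4,5,6,7,8]=5
  size 6 → [1,2,4,5,6,7]=1  [2,4,5,6,7,8]=6  [3,4,5,6,7,8]=15
  size 7 → [0,1,2,4,5,6,7]=1  [1,2,4,5,6,7,8]=7  [2,3,4,5,6,7,8]=21
  first=0(s) contributes 28
  first=3(t) contributes 8
|[w]| = 36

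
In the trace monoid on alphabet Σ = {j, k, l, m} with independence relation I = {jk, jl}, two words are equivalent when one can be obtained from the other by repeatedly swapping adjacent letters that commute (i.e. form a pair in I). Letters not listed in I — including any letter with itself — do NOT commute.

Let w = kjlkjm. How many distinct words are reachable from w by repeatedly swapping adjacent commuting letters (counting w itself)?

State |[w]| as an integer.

10

piece 0:k — minimal
piece 1:j — minimal
piece 2:l rests on {0:k}
piece 3:k rests on {2:l}
piece 4:j rests on {1:j}
piece 5:m rests on {3:k, 4:j}
minimal pieces: {0:k, 1:j}
ways to finish when only these pieces remain (= sum over removing one remaining piece with nothing left below it):
  1 left: {5}→1
  2 left: {3,5}→1  {4,5}→1
  3 left: {1,4,5}→1  {2,3,5}→1  {3,4,5}→2
  4 left: {0,2,3,5}→1  {1,3,4,5}→3  {2,3,4,5}→3
  placing 0:k first → 6 extensions
  placing 1:j first → 4 extensions
total linear extensions = 10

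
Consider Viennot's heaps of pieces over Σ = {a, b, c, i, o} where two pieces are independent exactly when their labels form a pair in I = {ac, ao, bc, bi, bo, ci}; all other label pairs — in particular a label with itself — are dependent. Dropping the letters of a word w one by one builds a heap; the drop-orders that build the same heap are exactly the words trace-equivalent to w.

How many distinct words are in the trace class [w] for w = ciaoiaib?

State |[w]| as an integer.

0(c) covers ∅
1(i) covers ∅
2(a) covers 1:i
3(o) covers 0:c, 1:i
4(i) covers 2:a, 3:o
5(a) covers 4:i
6(i) covers 5:a
7(b) covers 5:a
floor of heap: 0:c, 1:i
completions by unplaced set U, small U first (add the entries for U minus each lowest piece of U):
  |U|=1: {6}:1  {7}:1
  |U|=2: {6,7}:2
  |U|=3: {5,6,7}:2
  |U|=4: {4,5,6,7}:2
  |U|=5: {2,4,5,6,7}:2  {3,4,5,6,7}:2
  |U|=6: {0,3,4,5,6,7}:2  {2,3,4,5,6,7}:4
  start at 0(c): 4
  start at 1(i): 6
sum over floor = 10

10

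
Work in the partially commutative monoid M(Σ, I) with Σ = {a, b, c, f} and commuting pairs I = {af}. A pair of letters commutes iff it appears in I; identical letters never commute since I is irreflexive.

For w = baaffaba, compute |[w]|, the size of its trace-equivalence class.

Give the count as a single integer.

10

piece 0:b — minimal
piece 1:a rests on {0:b}
piece 2:a rests on {1:a}
piece 3:f rests on {0:b}
piece 4:f rests on {3:f}
piece 5:a rests on {2:a}
piece 6:b rests on {4:f, 5:a}
piece 7:a rests on {6:b}
minimal pieces: {0:b}
ways to finish when only these pieces remain (= sum over removing one remaining piece with nothing left below it):
  1 left: {7}→1
  2 left: {6,7}→1
  3 left: {4,6,7}→1  {5,6,7}→1
  4 left: {2,5,6,7}→1  {3,4,6,7}→1  {4,5,6,7}→2
  5 left: {1,2,5,6,7}→1  {2,4,5,6,7}→3  {3,4,5,6,7}→3
  6 left: {1,2,4,5,6,7}→4  {2,3,4,5,6,7}→6
  placing 0:b first → 10 extensions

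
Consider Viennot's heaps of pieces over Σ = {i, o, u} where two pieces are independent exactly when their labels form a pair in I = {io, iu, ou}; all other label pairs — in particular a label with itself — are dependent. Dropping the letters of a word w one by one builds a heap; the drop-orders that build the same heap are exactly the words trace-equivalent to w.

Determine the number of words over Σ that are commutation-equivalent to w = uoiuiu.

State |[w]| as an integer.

60

drop 0:u onto floor
drop 1:o onto floor
drop 2:i onto floor
drop 3:u onto {0:u}
drop 4:i onto {2:i}
drop 5:u onto {3:u}
ground layer = {0:u, 1:o, 2:i}
drop-orders for the pieces not yet dropped (sum over which currently-grounded one goes next):
  1 to go: {1} 1  {4} 1  {5} 1
  2 to go: {1,4} 2  {1,5} 2  {2,4} 1  {3,5} 1  {4,5} 2
  3 to go: {0,3,5} 1  {1,2,4} 3  {1,3,5} 3  {1,4,5} 6  {2,4,5} 3  {3,4,5} 3
  4 to go: {0,1,3,5} 4  {0,3,4,5} 4  {1,2,4,5} 12  {1,3,4,5} 12  {2,3,4,5} 6
  if 0:u drops first: 30 orders
  if 1:o drops first: 10 orders
  if 2:i drops first: 20 orders
heap linearizations: 60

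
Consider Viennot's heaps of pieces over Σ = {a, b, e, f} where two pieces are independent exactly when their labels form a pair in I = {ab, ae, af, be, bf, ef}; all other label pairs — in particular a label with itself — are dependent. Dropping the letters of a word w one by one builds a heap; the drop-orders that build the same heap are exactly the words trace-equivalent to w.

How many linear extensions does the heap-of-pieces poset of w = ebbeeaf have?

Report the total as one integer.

0(e) covers ∅
1(b) covers ∅
2(b) covers 1:b
3(e) covers 0:e
4(e) covers 3:e
5(a) covers ∅
6(f) covers ∅
floor of heap: 0:e, 1:b, 5:a, 6:f
completions by unplaced set U, small U first (add the entries for U minus each lowest piece of U):
  |U|=1: {2}:1  {4}:1  {5}:1  {6}:1
  |U|=2: {1,2}:1  {2,4}:2  {2,5}:2  {2,6}:2  {3,4}:1  {4,5}:2  {4,6}:2  {5,6}:2
  |U|=3: {0,3,4}:1  {1,2,4}:3  {1,2,5}:3  {1,2,6}:3  {2,3,4}:3  {2,4,5}:6  {2,4,6}:6  {2,5,6}:6  {3,4,5}:3  {3,4,6}:3  {4,5,6}:6
  |U|=4: {0,2,3,4}:4  {0,3,4,5}:4  {0,3,4,6}:4  {1,2,3,4}:6  {1,2,4,5}:12  {1,2,4,6}:12  {1,2,5,6}:12  {2,3,4,5}:12  {2,3,4,6}:12  {2,4,5,6}:24  {3,4,5,6}:12
  |U|=5: {0,1,2,3,4}:10  {0,2,3,4,5}:20  {0,2,3,4,6}:20  {0,3,4,5,6}:20  {1,2,3,4,5}:30  {1,2,3,4,6}:30  {1,2,4,5,6}:60  {2,3,4,5,6}:60
  start at 0(e): 180
  start at 1(b): 120
  start at 5(a): 60
  start at 6(f): 60
sum over floor = 420

420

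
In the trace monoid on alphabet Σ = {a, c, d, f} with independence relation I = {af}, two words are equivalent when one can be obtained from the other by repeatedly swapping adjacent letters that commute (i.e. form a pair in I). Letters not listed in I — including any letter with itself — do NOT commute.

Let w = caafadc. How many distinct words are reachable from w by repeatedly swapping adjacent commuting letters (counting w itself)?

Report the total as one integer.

drop 0:c onto floor
drop 1:a onto {0:c}
drop 2:a onto {1:a}
drop 3:f onto {0:c}
drop 4:a onto {2:a}
drop 5:d onto {3:f, 4:a}
drop 6:c onto {5:d}
ground layer = {0:c}
drop-orders for the pieces not yet dropped (sum over which currently-grounded one goes next):
  1 to go: {6} 1
  2 to go: {5,6} 1
  3 to go: {3,5,6} 1  {4,5,6} 1
  4 to go: {2,4,5,6} 1  {3,4,5,6} 2
  5 to go: {1,2,4,5,6} 1  {2,3,4,5,6} 3
  if 0:c drops first: 4 orders

4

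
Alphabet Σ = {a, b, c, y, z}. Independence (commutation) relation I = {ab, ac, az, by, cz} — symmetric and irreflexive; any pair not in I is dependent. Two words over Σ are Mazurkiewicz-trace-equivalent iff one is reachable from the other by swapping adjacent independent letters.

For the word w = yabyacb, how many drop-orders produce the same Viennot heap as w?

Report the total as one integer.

13

drop 0:y onto floor
drop 1:a onto {0:y}
drop 2:b onto floor
drop 3:y onto {1:a}
drop 4:a onto {3:y}
drop 5:c onto {2:b, 3:y}
drop 6:b onto {5:c}
ground layer = {0:y, 2:b}
drop-orders for the pieces not yet dropped (sum over which currently-grounded one goes next):
  1 to go: {4} 1  {6} 1
  2 to go: {4,6} 2  {5,6} 1
  3 to go: {2,5,6} 1  {4,5,6} 3
  4 to go: {2,4,5,6} 4  {3,4,5,6} 3
  5 to go: {1,3,4,5,6} 3  {2,3,4,5,6} 7
  if 0:y drops first: 10 orders
  if 2:b drops first: 3 orders
heap linearizations: 13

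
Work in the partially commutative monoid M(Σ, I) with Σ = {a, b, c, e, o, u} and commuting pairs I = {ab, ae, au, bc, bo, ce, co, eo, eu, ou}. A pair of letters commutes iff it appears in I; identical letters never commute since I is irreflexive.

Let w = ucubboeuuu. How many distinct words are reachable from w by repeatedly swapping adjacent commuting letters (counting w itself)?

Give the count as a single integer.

40

drop 0:u onto floor
drop 1:c onto {0:u}
drop 2:u onto {1:c}
drop 3:b onto {2:u}
drop 4:b onto {3:b}
drop 5:o onto floor
drop 6:e onto {4:b}
drop 7:u onto {4:b}
drop 8:u onto {7:u}
drop 9:u onto {8:u}
ground layer = {0:u, 5:o}
drop-orders for the pieces not yet dropped (sum over which currently-grounded one goes next):
  1 to go: {5} 1  {6} 1  {9} 1
  2 to go: {5,6} 2  {5,9} 2  {6,9} 2  {8,9} 1
  3 to go: {5,6,9} 6  {5,8,9} 3  {6,8,9} 3  {7,8,9} 1
  4 to go: {5,6,8,9} 12  {5,7,8,9} 4  {6,7,8,9} 4
  5 to go: {4,6,7,8,9} 4  {5,6,7,8,9} 20
  6 to go: {3,4,6,7,8,9} 4  {4,5,6,7,8,9} 24
  7 to go: {2,3,4,6,7,8,9} 4  {3,4,5,6,7,8,9} 28
  8 to go: {1,2,3,4,6,7,8,9} 4  {2,3,4,5,6,7,8,9} 32
  if 0:u drops first: 36 orders
  if 5:o drops first: 4 orders
heap linearizations: 40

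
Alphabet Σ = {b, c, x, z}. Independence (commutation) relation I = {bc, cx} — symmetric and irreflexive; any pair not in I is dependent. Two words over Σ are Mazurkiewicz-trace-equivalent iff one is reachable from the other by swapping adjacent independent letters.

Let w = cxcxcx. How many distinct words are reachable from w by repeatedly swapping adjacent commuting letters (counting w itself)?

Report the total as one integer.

20

piece 0:c — minimal
piece 1:x — minimal
piece 2:c rests on {0:c}
piece 3:x rests on {1:x}
piece 4:c rests on {2:c}
piece 5:x rests on {3:x}
minimal pieces: {0:c, 1:x}
ways to finish when only these pieces remain (= sum over removing one remaining piece with nothing left below it):
  1 left: {4}→1  {5}→1
  2 left: {2,4}→1  {3,5}→1  {4,5}→2
  3 left: {0,2,4}→1  {1,3,5}→1  {2,4,5}→3  {3,4,5}→3
  4 left: {0,2,4,5}→4  {1,3,4,5}→4  {2,3,4,5}→6
  placing 0:c first → 10 extensions
  placing 1:x first → 10 extensions
total linear extensions = 20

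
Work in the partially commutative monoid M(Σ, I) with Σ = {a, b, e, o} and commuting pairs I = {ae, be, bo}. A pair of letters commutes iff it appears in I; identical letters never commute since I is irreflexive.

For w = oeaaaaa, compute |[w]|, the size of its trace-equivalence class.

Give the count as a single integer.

piece 0:o — minimal
piece 1:e rests on {0:o}
piece 2:a rests on {0:o}
piece 3:a rests on {2:a}
piece 4:a rests on {3:a}
piece 5:a rests on {4:a}
piece 6:a rests on {5:a}
minimal pieces: {0:o}
ways to finish when only these pieces remain (= sum over removing one remaining piece with nothing left below it):
  1 left: {1}→1  {6}→1
  2 left: {1,6}→2  {5,6}→1
  3 left: {1,5,6}→3  {4,5,6}→1
  4 left: {1,4,5,6}→4  {3,4,5,6}→1
  5 left: {1,3,4,5,6}→5  {2,3,4,5,6}→1
  placing 0:o first → 6 extensions

6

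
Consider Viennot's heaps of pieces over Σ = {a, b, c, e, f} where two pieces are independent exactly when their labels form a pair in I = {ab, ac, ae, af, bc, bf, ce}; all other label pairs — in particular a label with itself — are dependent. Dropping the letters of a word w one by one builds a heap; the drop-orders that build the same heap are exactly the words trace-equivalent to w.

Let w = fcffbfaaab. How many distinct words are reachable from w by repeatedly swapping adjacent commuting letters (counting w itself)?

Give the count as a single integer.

2520

#0=f has no predecessor
#1=c depends on [0:f]
#2=f depends on [1:c]
#3=f depends on [2:f]
#4=b has no predecessor
#5=f depends on [3:f]
#6=a has no predecessor
#7=a depends on [6:a]
#8=a depends on [7:a]
#9=b depends on [4:b]
sources: [0:f, 4:b, 6:a]
N(rest) = Σ N(rest − s) over sources s of rest; N(one piece) = 1:
  size 1 → [5]=1  [8]=1  [9]=1
  size 2 → [3,5]=1  [4,9]=1  [5,8]=2  [5,9]=2  [7,8]=1  [8,9]=2
  size 3 → [2,3,5]=1  [3,5,8]=3  [3,5,9]=3  [4,5,9]=3  [4,8,9]=3  [5,7,8]=3  [5,8,9]=6  [6,7,8]=1  [7,8,9]=3
  size 4 → [1,2,3,5]=1  [2,3,5,8]=4  [2,3,5,9]=4  [3,4,5,9]=6  [3,5,7,8]=6  [3,5,8,9]=12  [4,5,8,9]=12  [4,7,8,9]=6  [5,6,7,8]=4  [5,7,8,9]=12  [6,7,8,9]=4
  size 5 → [0,1,2,3,5]=1  [1,2,3,5,8]=5  [1,2,3,5,9]=5  [2,3,4,5,9]=10  [2,3,5,7,8]=10  [2,3,5,8,9]=20  [3,4,5,8,9]=30  [3,5,6,7,8]=10  [3,5,7,8,9]=30  [4,5,7,8,9]=30  [4,6,7,8,9]=10  [5,6,7,8,9]=20
  size 6 → [0,1,2,3,5,8]=6  [0,1,2,3,5,9]=6  [1,2,3,4,5,9]=15  [1,2,3,5,7,8]=15  [1,2,3,5,8,9]=30  [2,3,4,5,8,9]=60  [2,3,5,6,7,8]=20  [2,3,5,7,8,9]=60  [3,4,5,7,8,9]=90  [3,5,6,7,8,9]=60  [4,5,6,7,8,9]=60
  size 7 → [0,1,2,3,4,5,9]=21  [0,1,2,3,5,7,8]=21  [0,1,2,3,5,8,9]=42  [1,2,3,4,5,8,9]=105  [1,2,3,5,6,7,8]=35  [1,2,3,5,7,8,9]=105  [2,3,4,5,7,8,9]=210  [2,3,5,6,7,8,9]=140  [3,4,5,6,7,8,9]=210
  size 8 → [0,1,2,3,4,5,8,9]=168  [0,1,2,3,5,6,7,8]=56  [0,1,2,3,5,7,8,9]=168  [1,2,3,4,5,7,8,9]=420  [1,2,3,5,6,7,8,9]=280  [2,3,4,5,6,7,8,9]=560
  first=0(f) contributes 1260
  first=4(b) contributes 504
  first=6(a) contributes 756
|[w]| = 2520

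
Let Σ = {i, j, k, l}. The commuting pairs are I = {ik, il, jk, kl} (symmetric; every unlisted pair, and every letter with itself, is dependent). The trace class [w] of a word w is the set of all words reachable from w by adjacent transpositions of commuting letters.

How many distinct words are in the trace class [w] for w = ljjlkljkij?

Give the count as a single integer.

drop 0:l onto floor
drop 1:j onto {0:l}
drop 2:j onto {1:j}
drop 3:l onto {2:j}
drop 4:k onto floor
drop 5:l onto {3:l}
drop 6:j onto {5:l}
drop 7:k onto {4:k}
drop 8:i onto {6:j}
drop 9:j onto {8:i}
ground layer = {0:l, 4:k}
drop-orders for the pieces not yet dropped (sum over which currently-grounded one goes next):
  1 to go: {7} 1  {9} 1
  2 to go: {4,7} 1  {7,9} 2  {8,9} 1
  3 to go: {4,7,9} 3  {6,8,9} 1  {7,8,9} 3
  4 to go: {4,7,8,9} 6  {5,6,8,9} 1  {6,7,8,9} 4
  5 to go: {3,5,6,8,9} 1  {4,6,7,8,9} 10  {5,6,7,8,9} 5
  6 to go: {2,3,5,6,8,9} 1  {3,5,6,7,8,9} 6  {4,5,6,7,8,9} 15
  7 to go: {1,2,3,5,6,8,9} 1  {2,3,5,6,7,8,9} 7  {3,4,5,6,7,8,9} 21
  8 to go: {0,1,2,3,5,6,8,9} 1  {1,2,3,5,6,7,8,9} 8  {2,3,4,5,6,7,8,9} 28
  if 0:l drops first: 36 orders
  if 4:k drops first: 9 orders
heap linearizations: 45

45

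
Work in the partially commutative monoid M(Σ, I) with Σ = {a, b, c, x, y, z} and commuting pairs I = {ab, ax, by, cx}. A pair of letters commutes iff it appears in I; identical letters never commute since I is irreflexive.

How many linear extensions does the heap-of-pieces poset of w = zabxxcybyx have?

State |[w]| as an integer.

piece 0:z — minimal
piece 1:a rests on {0:z}
piece 2:b rests on {0:z}
piece 3:x rests on {2:b}
piece 4:x rests on {3:x}
piece 5:c rests on {1:a, 2:b}
piece 6:y rests on {4:x, 5:c}
piece 7:b rests on {4:x, 5:c}
piece 8:y rests on {6:y}
piece 9:x rests on {7:b, 8:y}
minimal pieces: {0:z}
ways to finish when only these pieces remain (= sum over removing one remaining piece with nothing left below it):
  1 left: {9}→1
  2 left: {7,9}→1  {8,9}→1
  3 left: {6,8,9}→1  {7,8,9}→2
  4 left: {6,7,8,9}→3
  5 left: {4,6,7,8,9}→3  {5,6,7,8,9}→3
  6 left: {1,5,6,7,8,9}→3  {3,4,6,7,8,9}→3  {4,5,6,7,8,9}→6
  7 left: {1,4,5,6,7,8,9}→9  {3,4,5,6,7,8,9}→9
  8 left: {1,3,4,5,6,7,8,9}→18  {2,3,4,5,6,7,8,9}→9
  placing 0:z first → 27 extensions

27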